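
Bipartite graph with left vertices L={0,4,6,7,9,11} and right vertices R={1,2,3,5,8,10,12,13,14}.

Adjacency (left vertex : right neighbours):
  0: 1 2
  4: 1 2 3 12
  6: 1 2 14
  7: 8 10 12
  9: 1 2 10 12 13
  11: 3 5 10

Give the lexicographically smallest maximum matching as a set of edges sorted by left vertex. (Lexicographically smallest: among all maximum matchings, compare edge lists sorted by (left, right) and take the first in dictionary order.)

|M| = 6 (so the lex-smallest maximum matching has 6 edges)
process left vertices in ascending order; for each, take the smallest-labelled available neighbour that still permits 6 edges overall, or leave it unmatched if none does
lex-smallest matching: {0-1, 4-2, 6-14, 7-8, 9-10, 11-3}

Lex-smallest maximum matching: {(0,1), (4,2), (6,14), (7,8), (9,10), (11,3)}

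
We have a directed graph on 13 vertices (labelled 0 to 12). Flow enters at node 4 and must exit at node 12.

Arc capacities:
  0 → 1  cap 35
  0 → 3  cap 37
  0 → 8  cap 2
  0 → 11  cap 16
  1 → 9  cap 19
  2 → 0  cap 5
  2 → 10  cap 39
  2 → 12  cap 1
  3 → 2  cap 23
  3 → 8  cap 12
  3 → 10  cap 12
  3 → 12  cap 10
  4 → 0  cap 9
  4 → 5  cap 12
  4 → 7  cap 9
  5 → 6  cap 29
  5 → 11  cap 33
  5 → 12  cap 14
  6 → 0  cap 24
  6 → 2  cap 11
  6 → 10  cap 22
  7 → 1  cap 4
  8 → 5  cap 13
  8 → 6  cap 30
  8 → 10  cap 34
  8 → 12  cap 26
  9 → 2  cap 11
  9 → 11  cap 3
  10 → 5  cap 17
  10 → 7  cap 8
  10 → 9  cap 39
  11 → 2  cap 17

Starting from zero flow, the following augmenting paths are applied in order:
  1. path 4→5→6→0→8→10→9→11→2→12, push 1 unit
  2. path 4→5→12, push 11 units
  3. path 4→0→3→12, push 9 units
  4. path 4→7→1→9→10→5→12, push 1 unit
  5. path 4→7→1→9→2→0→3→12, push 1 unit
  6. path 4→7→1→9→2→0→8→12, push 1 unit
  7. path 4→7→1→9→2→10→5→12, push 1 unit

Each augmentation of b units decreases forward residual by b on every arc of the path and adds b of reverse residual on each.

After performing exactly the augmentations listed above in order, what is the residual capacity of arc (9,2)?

Residual capacity of (9,2): 8

after path 1 (4→5→6→0→8→10→9→11→2→12, push 1): res(9,2)=11
after path 2 (4→5→12, push 11): res(9,2)=11
after path 3 (4→0→3→12, push 9): res(9,2)=11
after path 4 (4→7→1→9→10→5→12, push 1): res(9,2)=11
after path 5 (4→7→1→9→2→0→3→12, push 1): res(9,2)=10
after path 6 (4→7→1→9→2→0→8→12, push 1): res(9,2)=9
after path 7 (4→7→1→9→2→10→5→12, push 1): res(9,2)=8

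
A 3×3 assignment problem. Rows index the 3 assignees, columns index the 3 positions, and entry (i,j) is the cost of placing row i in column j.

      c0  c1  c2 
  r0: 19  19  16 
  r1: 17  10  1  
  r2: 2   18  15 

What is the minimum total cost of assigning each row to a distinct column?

optimal assignment: row0→col1 (cost 19), row1→col2 (cost 1), row2→col0 (cost 2)
total = 19 + 1 + 2 = 22

Minimum assignment cost: 22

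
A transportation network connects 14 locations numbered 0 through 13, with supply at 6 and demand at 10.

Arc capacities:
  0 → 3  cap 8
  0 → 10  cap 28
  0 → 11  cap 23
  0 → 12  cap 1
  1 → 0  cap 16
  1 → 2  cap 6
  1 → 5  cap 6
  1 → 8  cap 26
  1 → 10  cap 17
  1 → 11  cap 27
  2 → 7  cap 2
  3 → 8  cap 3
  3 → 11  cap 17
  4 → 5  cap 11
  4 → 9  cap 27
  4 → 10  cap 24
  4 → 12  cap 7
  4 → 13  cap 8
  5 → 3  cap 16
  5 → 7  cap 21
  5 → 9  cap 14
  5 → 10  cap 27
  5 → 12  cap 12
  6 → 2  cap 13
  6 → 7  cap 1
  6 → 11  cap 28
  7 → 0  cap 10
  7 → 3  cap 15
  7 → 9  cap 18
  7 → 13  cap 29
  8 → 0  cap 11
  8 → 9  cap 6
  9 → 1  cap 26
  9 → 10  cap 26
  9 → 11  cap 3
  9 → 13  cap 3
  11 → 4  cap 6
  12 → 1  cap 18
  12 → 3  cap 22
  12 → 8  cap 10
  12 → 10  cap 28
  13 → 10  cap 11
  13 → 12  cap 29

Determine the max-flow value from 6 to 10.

Maximum flow value: 9

augment #1: 6→7→0→10 bottleneck 1, total now 1
augment #2: 6→11→4→10 bottleneck 6, total now 7
augment #3: 6→2→7→0→10 bottleneck 2, total now 9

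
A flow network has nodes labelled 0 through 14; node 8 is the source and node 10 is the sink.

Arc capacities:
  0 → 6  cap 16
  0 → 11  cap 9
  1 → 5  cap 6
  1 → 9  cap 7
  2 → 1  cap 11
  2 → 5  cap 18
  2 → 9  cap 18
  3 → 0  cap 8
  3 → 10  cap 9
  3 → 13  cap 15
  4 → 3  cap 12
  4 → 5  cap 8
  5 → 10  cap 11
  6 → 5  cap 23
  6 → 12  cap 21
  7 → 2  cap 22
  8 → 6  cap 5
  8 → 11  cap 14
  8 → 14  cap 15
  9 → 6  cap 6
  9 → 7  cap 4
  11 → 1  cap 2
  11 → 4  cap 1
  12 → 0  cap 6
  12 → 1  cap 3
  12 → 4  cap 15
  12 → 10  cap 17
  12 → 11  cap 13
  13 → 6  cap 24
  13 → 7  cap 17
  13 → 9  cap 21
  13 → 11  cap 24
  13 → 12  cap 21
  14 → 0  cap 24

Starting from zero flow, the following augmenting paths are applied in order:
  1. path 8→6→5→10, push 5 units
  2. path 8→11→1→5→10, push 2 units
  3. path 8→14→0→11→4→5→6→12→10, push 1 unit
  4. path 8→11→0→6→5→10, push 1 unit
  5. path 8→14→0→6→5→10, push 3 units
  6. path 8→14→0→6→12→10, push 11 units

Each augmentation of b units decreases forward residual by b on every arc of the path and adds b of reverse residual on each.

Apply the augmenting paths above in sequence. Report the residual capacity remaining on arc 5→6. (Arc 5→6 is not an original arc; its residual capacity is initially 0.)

Residual capacity of (5,6): 8

after path 1 (8→6→5→10, push 5): res(5,6)=5
after path 2 (8→11→1→5→10, push 2): res(5,6)=5
after path 3 (8→14→0→11→4→5→6→12→10, push 1): res(5,6)=4
after path 4 (8→11→0→6→5→10, push 1): res(5,6)=5
after path 5 (8→14→0→6→5→10, push 3): res(5,6)=8
after path 6 (8→14→0→6→12→10, push 11): res(5,6)=8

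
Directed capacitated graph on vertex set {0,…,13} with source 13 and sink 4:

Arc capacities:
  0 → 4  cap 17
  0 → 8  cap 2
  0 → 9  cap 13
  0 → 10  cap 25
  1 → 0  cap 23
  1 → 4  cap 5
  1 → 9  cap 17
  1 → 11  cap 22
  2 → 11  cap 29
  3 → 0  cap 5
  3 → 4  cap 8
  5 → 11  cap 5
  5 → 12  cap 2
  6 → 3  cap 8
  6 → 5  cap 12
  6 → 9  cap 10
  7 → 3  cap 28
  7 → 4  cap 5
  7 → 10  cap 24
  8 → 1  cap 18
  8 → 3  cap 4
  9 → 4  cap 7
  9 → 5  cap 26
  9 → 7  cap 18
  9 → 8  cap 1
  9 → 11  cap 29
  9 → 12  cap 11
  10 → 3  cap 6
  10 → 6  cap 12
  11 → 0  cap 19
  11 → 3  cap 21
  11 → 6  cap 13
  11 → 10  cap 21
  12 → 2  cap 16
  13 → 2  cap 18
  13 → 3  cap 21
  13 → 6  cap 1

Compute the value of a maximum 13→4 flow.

augment #1: 13→3→4 bottleneck 8, total now 8
augment #2: 13→3→0→4 bottleneck 5, total now 13
augment #3: 13→6→9→4 bottleneck 1, total now 14
augment #4: 13→2→11→0→4 bottleneck 12, total now 26
augment #5: 13→2→11→0→9→4 bottleneck 6, total now 32

Maximum flow value: 32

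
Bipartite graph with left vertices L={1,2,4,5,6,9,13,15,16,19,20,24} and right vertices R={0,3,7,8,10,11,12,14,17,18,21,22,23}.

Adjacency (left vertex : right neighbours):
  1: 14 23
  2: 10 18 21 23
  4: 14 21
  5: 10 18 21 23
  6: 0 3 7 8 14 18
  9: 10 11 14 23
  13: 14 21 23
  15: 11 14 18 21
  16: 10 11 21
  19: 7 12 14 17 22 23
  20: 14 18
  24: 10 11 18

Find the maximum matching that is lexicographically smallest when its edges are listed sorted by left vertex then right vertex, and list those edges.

Lex-smallest maximum matching: {(1,14), (2,10), (4,21), (5,18), (6,0), (9,11), (13,23), (19,7)}

|M| = 8 (so the lex-smallest maximum matching has 8 edges)
process left vertices in ascending order; for each, take the smallest-labelled available neighbour that still permits 8 edges overall, or leave it unmatched if none does
lex-smallest matching: {1-14, 2-10, 4-21, 5-18, 6-0, 9-11, 13-23, 19-7}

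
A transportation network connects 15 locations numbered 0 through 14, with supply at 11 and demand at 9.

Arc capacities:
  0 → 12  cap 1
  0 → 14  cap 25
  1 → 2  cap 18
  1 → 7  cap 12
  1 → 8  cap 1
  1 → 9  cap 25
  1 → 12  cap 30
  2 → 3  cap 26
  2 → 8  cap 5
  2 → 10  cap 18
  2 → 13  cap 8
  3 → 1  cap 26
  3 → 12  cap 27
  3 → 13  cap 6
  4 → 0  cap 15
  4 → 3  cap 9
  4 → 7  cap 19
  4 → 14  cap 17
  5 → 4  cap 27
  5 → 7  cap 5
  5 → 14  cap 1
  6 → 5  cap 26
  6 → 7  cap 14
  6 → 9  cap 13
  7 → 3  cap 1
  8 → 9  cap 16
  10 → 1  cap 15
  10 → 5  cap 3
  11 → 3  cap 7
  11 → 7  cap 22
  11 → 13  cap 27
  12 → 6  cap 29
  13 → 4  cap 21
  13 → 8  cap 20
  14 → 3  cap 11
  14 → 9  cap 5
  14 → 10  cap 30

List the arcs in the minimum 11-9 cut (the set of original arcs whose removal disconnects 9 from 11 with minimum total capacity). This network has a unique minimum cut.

Min-cut arcs: {(7,3), (11,3), (11,13)} (total capacity 35)

augment #1: 11→3→1→9 push 7
augment #2: 11→13→8→9 push 16
augment #3: 11→7→3→1→9 push 1
augment #4: 11→13→4→14→9 push 5
augment #5: 11→13→4→3→1→9 push 6
max flow = 35; residual-reachable set from 11 gives S-side
cut edges (S→T): {(7,3), (11,3), (11,13)} total cap 35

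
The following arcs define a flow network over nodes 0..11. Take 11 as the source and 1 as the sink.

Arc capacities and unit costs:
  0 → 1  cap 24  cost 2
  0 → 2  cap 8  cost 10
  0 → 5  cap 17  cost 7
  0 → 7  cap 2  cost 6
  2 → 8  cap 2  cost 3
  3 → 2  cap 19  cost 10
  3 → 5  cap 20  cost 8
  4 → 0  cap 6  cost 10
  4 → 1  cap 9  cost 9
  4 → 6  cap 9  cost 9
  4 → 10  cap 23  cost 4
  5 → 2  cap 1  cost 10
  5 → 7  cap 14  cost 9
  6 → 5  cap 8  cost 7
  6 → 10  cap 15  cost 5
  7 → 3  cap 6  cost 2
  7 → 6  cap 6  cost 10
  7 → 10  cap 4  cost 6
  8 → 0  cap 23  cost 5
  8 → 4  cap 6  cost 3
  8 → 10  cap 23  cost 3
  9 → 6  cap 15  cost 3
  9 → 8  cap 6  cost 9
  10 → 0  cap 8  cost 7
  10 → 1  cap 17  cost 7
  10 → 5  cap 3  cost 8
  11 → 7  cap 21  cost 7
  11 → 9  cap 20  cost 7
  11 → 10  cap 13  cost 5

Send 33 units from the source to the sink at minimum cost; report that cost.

shortest-cost path #1: 11→10→1 push 13 @ unit cost 12 (adds 156)
shortest-cost path #2: 11→7→10→1 push 4 @ unit cost 20 (adds 80)
shortest-cost path #3: 11→9→8→0→1 push 6 @ unit cost 23 (adds 138)
shortest-cost path #4: 11→9→6→10→0→1 push 8 @ unit cost 24 (adds 192)
shortest-cost path #5: 11→7→3→2→8→0→1 push 2 @ unit cost 29 (adds 58)
total cost = 624

Minimum cost for 33 units: 624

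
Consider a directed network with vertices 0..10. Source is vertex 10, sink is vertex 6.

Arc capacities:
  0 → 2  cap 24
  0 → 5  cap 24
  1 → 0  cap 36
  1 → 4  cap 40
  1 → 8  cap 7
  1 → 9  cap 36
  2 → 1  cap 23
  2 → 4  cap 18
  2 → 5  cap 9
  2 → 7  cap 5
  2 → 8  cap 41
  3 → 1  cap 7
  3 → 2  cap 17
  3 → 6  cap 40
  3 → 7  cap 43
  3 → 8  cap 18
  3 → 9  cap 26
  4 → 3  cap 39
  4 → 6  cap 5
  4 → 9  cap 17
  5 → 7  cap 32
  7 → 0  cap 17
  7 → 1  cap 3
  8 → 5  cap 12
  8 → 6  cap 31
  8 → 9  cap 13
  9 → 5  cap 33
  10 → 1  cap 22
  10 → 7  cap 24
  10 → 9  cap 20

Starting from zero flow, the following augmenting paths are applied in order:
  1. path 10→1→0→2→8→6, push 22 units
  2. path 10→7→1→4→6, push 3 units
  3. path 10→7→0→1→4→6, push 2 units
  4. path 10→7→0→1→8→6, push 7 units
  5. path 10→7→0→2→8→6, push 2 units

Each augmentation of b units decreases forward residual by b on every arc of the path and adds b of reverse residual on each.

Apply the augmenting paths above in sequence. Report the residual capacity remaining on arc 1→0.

after path 1 (10→1→0→2→8→6, push 22): res(1,0)=14
after path 2 (10→7→1→4→6, push 3): res(1,0)=14
after path 3 (10→7→0→1→4→6, push 2): res(1,0)=16
after path 4 (10→7→0→1→8→6, push 7): res(1,0)=23
after path 5 (10→7→0→2→8→6, push 2): res(1,0)=23

Residual capacity of (1,0): 23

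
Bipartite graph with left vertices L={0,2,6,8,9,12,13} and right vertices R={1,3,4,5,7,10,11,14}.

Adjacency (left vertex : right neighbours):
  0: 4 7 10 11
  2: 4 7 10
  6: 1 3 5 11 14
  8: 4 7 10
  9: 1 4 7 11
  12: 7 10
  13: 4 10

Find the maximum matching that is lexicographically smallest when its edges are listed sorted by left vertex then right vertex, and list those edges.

|M| = 6 (so the lex-smallest maximum matching has 6 edges)
process left vertices in ascending order; for each, take the smallest-labelled available neighbour that still permits 6 edges overall, or leave it unmatched if none does
lex-smallest matching: {0-11, 2-4, 6-3, 8-7, 9-1, 12-10}

Lex-smallest maximum matching: {(0,11), (2,4), (6,3), (8,7), (9,1), (12,10)}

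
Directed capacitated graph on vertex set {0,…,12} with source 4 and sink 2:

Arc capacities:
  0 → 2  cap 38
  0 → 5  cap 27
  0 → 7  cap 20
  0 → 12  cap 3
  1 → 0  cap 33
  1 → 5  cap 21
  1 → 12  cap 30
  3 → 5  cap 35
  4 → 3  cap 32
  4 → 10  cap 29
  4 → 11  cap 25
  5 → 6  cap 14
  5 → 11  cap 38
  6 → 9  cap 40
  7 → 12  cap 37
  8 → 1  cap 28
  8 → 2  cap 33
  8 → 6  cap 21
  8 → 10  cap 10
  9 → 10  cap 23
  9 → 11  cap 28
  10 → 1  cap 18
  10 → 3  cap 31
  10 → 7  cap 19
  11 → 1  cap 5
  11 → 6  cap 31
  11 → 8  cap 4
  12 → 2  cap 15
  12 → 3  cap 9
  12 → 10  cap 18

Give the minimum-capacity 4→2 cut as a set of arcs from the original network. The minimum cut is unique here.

Min-cut arcs: {(10,1), (11,1), (11,8), (12,2)} (total capacity 42)

augment #1: 4→11→8→2 push 4
augment #2: 4→10→1→0→2 push 18
augment #3: 4→10→7→12→2 push 11
augment #4: 4→11→1→0→2 push 5
augment #5: 4→11→6→9→10→7→12→2 push 4
max flow = 42; residual-reachable set from 4 gives S-side
cut edges (S→T): {(10,1), (11,1), (11,8), (12,2)} total cap 42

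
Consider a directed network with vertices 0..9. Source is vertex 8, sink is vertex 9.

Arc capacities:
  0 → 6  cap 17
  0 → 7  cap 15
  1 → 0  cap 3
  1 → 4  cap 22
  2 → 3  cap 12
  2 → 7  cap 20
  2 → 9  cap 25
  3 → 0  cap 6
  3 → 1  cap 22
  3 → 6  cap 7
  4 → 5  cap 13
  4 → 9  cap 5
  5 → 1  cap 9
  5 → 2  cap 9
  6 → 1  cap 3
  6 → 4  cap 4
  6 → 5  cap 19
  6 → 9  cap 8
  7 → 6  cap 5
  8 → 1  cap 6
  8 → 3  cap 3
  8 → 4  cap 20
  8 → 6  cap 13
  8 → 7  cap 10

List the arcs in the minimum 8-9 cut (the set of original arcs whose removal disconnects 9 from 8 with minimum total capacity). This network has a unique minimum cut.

augment #1: 8→4→9 push 5
augment #2: 8→6→9 push 8
augment #3: 8→4→5→2→9 push 9
max flow = 22; residual-reachable set from 8 gives S-side
cut edges (S→T): {(4,9), (5,2), (6,9)} total cap 22

Min-cut arcs: {(4,9), (5,2), (6,9)} (total capacity 22)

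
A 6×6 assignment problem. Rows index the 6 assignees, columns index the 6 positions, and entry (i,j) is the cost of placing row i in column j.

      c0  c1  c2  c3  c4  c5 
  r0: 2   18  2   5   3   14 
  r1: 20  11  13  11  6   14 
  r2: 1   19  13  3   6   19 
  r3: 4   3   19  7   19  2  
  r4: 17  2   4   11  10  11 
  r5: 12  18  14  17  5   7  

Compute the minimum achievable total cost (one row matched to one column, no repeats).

optimal assignment: row0→col2 (cost 2), row1→col3 (cost 11), row2→col0 (cost 1), row3→col5 (cost 2), row4→col1 (cost 2), row5→col4 (cost 5)
total = 2 + 11 + 1 + 2 + 2 + 5 = 23

Minimum assignment cost: 23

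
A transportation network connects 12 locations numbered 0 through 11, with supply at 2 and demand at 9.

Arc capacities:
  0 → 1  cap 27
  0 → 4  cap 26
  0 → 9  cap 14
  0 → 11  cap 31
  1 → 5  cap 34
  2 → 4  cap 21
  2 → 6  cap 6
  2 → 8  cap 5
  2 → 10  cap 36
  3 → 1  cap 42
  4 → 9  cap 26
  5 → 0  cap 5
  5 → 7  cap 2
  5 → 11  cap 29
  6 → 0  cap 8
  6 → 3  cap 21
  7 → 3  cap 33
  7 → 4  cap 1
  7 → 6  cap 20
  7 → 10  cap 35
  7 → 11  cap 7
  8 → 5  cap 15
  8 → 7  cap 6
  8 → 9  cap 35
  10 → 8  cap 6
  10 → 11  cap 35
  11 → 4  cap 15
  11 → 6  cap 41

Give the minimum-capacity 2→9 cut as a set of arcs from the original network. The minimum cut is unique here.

Min-cut arcs: {(2,8), (4,9), (5,0), (6,0), (10,8)} (total capacity 50)

augment #1: 2→4→9 push 21
augment #2: 2→8→9 push 5
augment #3: 2→6→0→9 push 6
augment #4: 2→10→8→9 push 6
augment #5: 2→10→11→4→9 push 5
augment #6: 2→10→11→6→0→9 push 2
augment #7: 2→10→11→6→3→1→5→0→9 push 5
max flow = 50; residual-reachable set from 2 gives S-side
cut edges (S→T): {(2,8), (4,9), (5,0), (6,0), (10,8)} total cap 50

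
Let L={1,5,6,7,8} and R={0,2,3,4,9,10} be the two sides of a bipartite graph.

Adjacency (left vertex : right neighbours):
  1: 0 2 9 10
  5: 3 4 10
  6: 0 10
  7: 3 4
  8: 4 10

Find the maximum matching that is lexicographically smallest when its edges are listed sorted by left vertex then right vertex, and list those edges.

|M| = 5 (so the lex-smallest maximum matching has 5 edges)
process left vertices in ascending order; for each, take the smallest-labelled available neighbour that still permits 5 edges overall, or leave it unmatched if none does
lex-smallest matching: {1-2, 5-3, 6-0, 7-4, 8-10}

Lex-smallest maximum matching: {(1,2), (5,3), (6,0), (7,4), (8,10)}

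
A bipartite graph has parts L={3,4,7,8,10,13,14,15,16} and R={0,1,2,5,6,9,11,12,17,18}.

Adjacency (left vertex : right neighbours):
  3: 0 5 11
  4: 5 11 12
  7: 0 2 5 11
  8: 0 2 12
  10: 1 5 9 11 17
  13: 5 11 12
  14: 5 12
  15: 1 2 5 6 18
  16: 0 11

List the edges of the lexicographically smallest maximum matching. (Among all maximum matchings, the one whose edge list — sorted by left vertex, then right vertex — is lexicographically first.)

|M| = 7 (so the lex-smallest maximum matching has 7 edges)
process left vertices in ascending order; for each, take the smallest-labelled available neighbour that still permits 7 edges overall, or leave it unmatched if none does
lex-smallest matching: {3-0, 4-5, 7-2, 8-12, 10-1, 13-11, 15-6}

Lex-smallest maximum matching: {(3,0), (4,5), (7,2), (8,12), (10,1), (13,11), (15,6)}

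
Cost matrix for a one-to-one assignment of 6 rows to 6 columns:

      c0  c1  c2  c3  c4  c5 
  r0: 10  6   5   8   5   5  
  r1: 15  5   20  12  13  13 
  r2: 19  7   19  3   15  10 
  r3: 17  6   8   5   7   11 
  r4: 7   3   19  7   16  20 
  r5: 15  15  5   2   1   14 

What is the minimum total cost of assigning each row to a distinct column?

optimal assignment: row0→col5 (cost 5), row1→col1 (cost 5), row2→col3 (cost 3), row3→col2 (cost 8), row4→col0 (cost 7), row5→col4 (cost 1)
total = 5 + 5 + 3 + 8 + 7 + 1 = 29

Minimum assignment cost: 29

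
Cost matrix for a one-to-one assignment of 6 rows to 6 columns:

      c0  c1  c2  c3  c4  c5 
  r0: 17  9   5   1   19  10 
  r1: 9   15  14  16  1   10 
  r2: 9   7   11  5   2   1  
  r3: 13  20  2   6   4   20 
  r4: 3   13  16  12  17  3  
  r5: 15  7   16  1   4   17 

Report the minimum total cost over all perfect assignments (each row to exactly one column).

optimal assignment: row0→col3 (cost 1), row1→col4 (cost 1), row2→col5 (cost 1), row3→col2 (cost 2), row4→col0 (cost 3), row5→col1 (cost 7)
total = 1 + 1 + 1 + 2 + 3 + 7 = 15

Minimum assignment cost: 15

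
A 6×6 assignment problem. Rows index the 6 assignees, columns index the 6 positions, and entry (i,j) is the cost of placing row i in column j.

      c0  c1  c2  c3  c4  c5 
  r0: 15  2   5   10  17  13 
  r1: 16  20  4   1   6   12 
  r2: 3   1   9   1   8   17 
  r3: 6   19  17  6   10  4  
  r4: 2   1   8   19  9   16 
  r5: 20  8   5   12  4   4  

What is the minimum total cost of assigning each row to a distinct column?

one of 2 optimal assignments: row0→col1 (cost 2), row1→col2 (cost 4), row2→col3 (cost 1), row3→col5 (cost 4), row4→col0 (cost 2), row5→col4 (cost 4)
total = 2 + 4 + 1 + 4 + 2 + 4 = 17

Minimum assignment cost: 17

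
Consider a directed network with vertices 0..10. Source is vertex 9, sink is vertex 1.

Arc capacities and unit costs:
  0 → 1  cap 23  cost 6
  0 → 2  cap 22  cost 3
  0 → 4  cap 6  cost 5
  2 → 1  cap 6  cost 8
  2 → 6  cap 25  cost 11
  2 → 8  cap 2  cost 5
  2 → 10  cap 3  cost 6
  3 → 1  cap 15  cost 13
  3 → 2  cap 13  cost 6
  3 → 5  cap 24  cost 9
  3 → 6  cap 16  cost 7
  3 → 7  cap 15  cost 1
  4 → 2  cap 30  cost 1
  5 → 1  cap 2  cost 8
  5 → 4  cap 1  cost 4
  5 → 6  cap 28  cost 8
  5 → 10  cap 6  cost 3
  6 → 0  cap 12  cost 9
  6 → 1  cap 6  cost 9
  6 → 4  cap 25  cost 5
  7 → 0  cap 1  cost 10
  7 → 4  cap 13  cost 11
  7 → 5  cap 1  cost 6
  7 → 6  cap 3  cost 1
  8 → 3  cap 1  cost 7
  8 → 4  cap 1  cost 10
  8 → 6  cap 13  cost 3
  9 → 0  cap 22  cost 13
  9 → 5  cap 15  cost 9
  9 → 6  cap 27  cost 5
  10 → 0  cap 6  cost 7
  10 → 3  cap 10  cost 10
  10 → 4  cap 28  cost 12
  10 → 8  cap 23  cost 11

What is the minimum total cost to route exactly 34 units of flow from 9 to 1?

shortest-cost path #1: 9→6→1 push 6 @ unit cost 14 (adds 84)
shortest-cost path #2: 9→5→1 push 2 @ unit cost 17 (adds 34)
shortest-cost path #3: 9→0→1 push 22 @ unit cost 19 (adds 418)
shortest-cost path #4: 9→6→4→2→1 push 4 @ unit cost 19 (adds 76)
total cost = 612

Minimum cost for 34 units: 612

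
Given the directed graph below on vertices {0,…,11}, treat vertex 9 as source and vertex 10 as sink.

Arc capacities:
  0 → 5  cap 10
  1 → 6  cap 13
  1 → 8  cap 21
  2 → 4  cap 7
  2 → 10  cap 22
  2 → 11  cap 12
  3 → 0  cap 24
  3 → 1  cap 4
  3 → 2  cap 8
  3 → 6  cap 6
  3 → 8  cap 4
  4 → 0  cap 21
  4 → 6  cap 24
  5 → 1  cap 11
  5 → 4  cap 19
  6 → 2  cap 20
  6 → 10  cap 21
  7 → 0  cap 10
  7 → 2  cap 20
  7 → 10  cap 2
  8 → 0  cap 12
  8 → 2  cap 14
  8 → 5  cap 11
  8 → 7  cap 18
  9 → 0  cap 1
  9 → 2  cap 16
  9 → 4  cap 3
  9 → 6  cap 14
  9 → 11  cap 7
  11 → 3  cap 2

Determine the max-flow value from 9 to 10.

Maximum flow value: 36

augment #1: 9→2→10 bottleneck 16, total now 16
augment #2: 9→6→10 bottleneck 14, total now 30
augment #3: 9→4→6→10 bottleneck 3, total now 33
augment #4: 9→11→3→2→10 bottleneck 2, total now 35
augment #5: 9→0→5→1→6→10 bottleneck 1, total now 36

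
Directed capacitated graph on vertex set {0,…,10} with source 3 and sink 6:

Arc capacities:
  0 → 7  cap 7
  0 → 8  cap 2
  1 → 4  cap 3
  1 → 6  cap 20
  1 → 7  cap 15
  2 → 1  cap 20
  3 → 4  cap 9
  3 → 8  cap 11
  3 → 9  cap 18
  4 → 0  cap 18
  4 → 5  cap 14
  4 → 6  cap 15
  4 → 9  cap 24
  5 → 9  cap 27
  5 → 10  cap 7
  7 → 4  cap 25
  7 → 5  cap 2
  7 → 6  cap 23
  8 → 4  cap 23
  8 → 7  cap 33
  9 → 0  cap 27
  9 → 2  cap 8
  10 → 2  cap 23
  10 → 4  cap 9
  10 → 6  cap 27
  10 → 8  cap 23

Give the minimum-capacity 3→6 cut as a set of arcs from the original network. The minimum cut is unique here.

augment #1: 3→4→6 push 9
augment #2: 3→8→4→6 push 6
augment #3: 3→8→7→6 push 5
augment #4: 3→9→0→7→6 push 7
augment #5: 3→9→2→1→6 push 8
augment #6: 3→9→0→8→7→6 push 2
max flow = 37; residual-reachable set from 3 gives S-side
cut edges (S→T): {(0,7), (0,8), (3,4), (3,8), (9,2)} total cap 37

Min-cut arcs: {(0,7), (0,8), (3,4), (3,8), (9,2)} (total capacity 37)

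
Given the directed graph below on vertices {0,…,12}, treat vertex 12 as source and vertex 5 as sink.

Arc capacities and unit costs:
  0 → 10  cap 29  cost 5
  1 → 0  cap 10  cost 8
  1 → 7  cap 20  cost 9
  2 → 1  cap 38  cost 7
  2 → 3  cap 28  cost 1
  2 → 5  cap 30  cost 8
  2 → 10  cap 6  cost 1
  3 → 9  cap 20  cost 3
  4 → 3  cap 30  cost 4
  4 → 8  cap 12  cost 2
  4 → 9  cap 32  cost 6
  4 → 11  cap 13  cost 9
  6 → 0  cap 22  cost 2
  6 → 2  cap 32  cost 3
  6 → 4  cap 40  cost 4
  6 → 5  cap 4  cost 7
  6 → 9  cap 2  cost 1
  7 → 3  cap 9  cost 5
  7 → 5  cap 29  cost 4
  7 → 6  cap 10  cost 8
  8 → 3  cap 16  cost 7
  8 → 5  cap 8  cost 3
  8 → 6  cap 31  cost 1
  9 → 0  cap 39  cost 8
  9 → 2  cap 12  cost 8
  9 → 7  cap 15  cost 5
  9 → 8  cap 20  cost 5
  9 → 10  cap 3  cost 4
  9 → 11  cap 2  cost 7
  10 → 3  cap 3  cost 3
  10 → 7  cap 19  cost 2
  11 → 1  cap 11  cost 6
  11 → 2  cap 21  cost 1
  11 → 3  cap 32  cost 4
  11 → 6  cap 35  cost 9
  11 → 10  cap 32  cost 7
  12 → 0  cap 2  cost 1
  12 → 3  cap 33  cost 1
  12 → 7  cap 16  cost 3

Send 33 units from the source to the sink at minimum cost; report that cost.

shortest-cost path #1: 12→7→5 push 16 @ unit cost 7 (adds 112)
shortest-cost path #2: 12→0→10→7→5 push 2 @ unit cost 12 (adds 24)
shortest-cost path #3: 12→3→9→8→5 push 8 @ unit cost 12 (adds 96)
shortest-cost path #4: 12→3→9→7→5 push 7 @ unit cost 13 (adds 91)
total cost = 323

Minimum cost for 33 units: 323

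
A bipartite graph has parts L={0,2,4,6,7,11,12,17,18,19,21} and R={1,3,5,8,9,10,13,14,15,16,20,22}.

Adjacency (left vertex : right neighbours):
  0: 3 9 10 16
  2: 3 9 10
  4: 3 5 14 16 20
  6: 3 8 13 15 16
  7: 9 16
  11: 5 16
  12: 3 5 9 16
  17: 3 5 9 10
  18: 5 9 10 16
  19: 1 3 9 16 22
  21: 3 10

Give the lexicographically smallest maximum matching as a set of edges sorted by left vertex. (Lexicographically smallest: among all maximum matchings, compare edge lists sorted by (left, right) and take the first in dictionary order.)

|M| = 8 (so the lex-smallest maximum matching has 8 edges)
process left vertices in ascending order; for each, take the smallest-labelled available neighbour that still permits 8 edges overall, or leave it unmatched if none does
lex-smallest matching: {0-3, 2-9, 4-14, 6-8, 7-16, 11-5, 17-10, 19-1}

Lex-smallest maximum matching: {(0,3), (2,9), (4,14), (6,8), (7,16), (11,5), (17,10), (19,1)}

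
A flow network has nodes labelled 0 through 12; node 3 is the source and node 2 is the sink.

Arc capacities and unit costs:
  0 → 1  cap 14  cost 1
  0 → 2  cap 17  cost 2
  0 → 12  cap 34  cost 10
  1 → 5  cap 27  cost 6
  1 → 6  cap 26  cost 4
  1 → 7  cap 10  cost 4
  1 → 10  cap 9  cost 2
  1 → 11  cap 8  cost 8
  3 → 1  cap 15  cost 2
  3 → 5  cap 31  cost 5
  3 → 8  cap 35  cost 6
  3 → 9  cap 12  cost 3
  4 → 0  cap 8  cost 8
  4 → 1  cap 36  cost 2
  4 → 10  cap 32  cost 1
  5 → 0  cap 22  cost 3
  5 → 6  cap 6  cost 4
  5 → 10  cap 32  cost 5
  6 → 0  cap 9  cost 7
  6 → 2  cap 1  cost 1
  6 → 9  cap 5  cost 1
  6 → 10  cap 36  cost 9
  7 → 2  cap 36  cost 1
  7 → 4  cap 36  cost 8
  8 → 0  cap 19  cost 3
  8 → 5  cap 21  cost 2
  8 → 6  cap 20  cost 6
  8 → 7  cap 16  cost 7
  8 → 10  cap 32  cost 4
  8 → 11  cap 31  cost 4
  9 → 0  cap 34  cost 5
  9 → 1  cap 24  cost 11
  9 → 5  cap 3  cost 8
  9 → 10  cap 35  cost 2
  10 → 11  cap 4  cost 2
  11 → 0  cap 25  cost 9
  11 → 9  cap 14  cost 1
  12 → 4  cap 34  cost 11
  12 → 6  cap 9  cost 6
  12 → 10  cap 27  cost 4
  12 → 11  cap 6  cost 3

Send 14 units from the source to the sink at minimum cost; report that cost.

Minimum cost for 14 units: 107

shortest-cost path #1: 3→1→6→2 push 1 @ unit cost 7 (adds 7)
shortest-cost path #2: 3→1→7→2 push 10 @ unit cost 7 (adds 70)
shortest-cost path #3: 3→5→0→2 push 3 @ unit cost 10 (adds 30)
total cost = 107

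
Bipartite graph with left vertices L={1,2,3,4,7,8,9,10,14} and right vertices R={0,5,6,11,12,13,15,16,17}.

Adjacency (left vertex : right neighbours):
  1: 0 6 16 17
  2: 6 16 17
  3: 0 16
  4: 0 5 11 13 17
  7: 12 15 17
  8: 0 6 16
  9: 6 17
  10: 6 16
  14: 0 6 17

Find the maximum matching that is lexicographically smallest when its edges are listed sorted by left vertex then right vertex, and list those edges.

Lex-smallest maximum matching: {(1,0), (2,6), (3,16), (4,5), (7,12), (9,17)}

|M| = 6 (so the lex-smallest maximum matching has 6 edges)
process left vertices in ascending order; for each, take the smallest-labelled available neighbour that still permits 6 edges overall, or leave it unmatched if none does
lex-smallest matching: {1-0, 2-6, 3-16, 4-5, 7-12, 9-17}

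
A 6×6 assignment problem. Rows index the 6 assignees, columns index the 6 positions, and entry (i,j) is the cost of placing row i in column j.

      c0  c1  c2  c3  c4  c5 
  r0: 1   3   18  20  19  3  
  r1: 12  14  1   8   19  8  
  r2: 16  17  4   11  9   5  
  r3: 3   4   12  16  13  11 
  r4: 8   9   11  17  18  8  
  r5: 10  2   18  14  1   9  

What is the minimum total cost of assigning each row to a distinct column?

one of 2 optimal assignments: row0→col0 (cost 1), row1→col2 (cost 1), row2→col3 (cost 11), row3→col1 (cost 4), row4→col5 (cost 8), row5→col4 (cost 1)
total = 1 + 1 + 11 + 4 + 8 + 1 = 26

Minimum assignment cost: 26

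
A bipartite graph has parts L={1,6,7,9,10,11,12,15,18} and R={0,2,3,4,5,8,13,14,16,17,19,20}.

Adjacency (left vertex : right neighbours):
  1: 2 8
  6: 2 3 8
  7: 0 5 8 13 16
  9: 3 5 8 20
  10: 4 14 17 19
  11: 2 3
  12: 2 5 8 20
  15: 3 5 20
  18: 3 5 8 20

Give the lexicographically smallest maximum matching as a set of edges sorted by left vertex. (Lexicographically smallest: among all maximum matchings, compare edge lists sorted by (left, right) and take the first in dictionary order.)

Lex-smallest maximum matching: {(1,2), (6,3), (7,0), (9,5), (10,4), (12,8), (15,20)}

|M| = 7 (so the lex-smallest maximum matching has 7 edges)
process left vertices in ascending order; for each, take the smallest-labelled available neighbour that still permits 7 edges overall, or leave it unmatched if none does
lex-smallest matching: {1-2, 6-3, 7-0, 9-5, 10-4, 12-8, 15-20}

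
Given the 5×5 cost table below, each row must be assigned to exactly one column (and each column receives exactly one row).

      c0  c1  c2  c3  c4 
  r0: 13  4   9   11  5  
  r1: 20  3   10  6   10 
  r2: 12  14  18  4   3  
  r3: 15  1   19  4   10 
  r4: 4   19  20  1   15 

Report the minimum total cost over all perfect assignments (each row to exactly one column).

Minimum assignment cost: 23

one of 2 optimal assignments: row0→col2 (cost 9), row1→col1 (cost 3), row2→col4 (cost 3), row3→col3 (cost 4), row4→col0 (cost 4)
total = 9 + 3 + 3 + 4 + 4 = 23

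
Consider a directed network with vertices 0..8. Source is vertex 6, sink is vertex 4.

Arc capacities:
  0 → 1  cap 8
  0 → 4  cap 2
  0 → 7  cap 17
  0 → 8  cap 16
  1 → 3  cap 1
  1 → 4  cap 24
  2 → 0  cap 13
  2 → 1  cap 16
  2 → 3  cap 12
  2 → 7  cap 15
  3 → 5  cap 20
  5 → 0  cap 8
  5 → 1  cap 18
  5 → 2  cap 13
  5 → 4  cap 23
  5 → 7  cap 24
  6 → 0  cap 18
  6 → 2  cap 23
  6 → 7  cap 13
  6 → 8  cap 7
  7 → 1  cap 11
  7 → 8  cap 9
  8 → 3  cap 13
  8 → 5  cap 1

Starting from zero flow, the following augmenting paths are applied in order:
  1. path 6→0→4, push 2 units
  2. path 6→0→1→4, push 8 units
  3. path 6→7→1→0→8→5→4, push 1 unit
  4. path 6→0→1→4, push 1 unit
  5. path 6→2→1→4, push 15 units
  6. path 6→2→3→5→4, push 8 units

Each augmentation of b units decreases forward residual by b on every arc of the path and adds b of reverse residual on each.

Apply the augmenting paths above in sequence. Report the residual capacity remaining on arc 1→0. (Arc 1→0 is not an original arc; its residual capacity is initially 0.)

Residual capacity of (1,0): 8

after path 1 (6→0→4, push 2): res(1,0)=0
after path 2 (6→0→1→4, push 8): res(1,0)=8
after path 3 (6→7→1→0→8→5→4, push 1): res(1,0)=7
after path 4 (6→0→1→4, push 1): res(1,0)=8
after path 5 (6→2→1→4, push 15): res(1,0)=8
after path 6 (6→2→3→5→4, push 8): res(1,0)=8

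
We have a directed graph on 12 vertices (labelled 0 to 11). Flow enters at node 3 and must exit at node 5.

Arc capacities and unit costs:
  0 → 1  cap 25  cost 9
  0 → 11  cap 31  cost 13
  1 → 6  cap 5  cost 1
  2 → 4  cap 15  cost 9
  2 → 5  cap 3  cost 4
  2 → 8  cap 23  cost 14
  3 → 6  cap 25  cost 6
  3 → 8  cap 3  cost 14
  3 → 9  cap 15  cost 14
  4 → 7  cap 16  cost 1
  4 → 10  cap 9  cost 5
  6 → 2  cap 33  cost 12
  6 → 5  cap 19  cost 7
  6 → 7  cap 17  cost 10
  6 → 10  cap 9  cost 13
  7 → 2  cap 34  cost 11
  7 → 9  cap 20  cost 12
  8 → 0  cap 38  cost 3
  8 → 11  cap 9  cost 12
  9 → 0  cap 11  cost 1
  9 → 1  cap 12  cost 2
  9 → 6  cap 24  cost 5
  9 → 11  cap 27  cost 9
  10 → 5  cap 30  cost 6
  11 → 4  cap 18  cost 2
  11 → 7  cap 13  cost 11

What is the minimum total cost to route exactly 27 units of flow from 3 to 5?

shortest-cost path #1: 3→6→5 push 19 @ unit cost 13 (adds 247)
shortest-cost path #2: 3→6→2→5 push 3 @ unit cost 22 (adds 66)
shortest-cost path #3: 3→6→10→5 push 3 @ unit cost 25 (adds 75)
shortest-cost path #4: 3→9→11→4→10→5 push 2 @ unit cost 36 (adds 72)
total cost = 460

Minimum cost for 27 units: 460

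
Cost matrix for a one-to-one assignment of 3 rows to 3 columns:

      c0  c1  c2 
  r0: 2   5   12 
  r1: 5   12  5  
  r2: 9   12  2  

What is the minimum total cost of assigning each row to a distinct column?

optimal assignment: row0→col1 (cost 5), row1→col0 (cost 5), row2→col2 (cost 2)
total = 5 + 5 + 2 = 12

Minimum assignment cost: 12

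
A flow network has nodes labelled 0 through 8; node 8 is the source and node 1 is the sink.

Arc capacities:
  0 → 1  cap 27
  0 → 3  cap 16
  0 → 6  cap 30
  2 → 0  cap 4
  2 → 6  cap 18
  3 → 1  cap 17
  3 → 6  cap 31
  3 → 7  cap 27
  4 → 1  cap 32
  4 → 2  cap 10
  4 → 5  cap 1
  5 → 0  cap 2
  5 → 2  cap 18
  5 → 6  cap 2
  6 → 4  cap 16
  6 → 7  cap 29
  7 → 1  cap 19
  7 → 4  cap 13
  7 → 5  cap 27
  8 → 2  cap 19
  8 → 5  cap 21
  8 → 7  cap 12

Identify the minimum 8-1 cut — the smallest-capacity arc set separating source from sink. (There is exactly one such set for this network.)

Min-cut arcs: {(2,0), (2,6), (5,0), (5,6), (8,7)} (total capacity 38)

augment #1: 8→7→1 push 12
augment #2: 8→2→0→1 push 4
augment #3: 8→5→0→1 push 2
augment #4: 8→2→6→4→1 push 15
augment #5: 8→5→6→4→1 push 1
augment #6: 8→5→6→7→1 push 1
augment #7: 8→5→2→6→7→1 push 3
max flow = 38; residual-reachable set from 8 gives S-side
cut edges (S→T): {(2,0), (2,6), (5,0), (5,6), (8,7)} total cap 38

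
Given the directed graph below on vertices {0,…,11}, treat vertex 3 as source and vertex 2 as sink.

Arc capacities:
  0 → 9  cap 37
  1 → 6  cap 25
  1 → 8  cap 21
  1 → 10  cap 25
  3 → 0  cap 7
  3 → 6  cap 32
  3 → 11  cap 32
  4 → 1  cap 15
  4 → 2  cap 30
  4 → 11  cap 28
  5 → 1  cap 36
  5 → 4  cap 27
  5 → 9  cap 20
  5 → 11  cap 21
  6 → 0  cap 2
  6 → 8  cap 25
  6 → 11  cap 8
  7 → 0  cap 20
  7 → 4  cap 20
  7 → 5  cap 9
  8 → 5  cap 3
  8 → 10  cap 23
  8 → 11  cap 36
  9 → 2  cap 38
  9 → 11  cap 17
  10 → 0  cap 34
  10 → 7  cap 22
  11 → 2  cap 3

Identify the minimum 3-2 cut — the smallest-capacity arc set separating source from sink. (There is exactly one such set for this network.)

augment #1: 3→11→2 push 3
augment #2: 3→0→9→2 push 7
augment #3: 3→6→0→9→2 push 2
augment #4: 3→6→8→5→4→2 push 3
augment #5: 3→6→8→10→0→9→2 push 22
max flow = 37; residual-reachable set from 3 gives S-side
cut edges (S→T): {(3,0), (6,0), (6,8), (11,2)} total cap 37

Min-cut arcs: {(3,0), (6,0), (6,8), (11,2)} (total capacity 37)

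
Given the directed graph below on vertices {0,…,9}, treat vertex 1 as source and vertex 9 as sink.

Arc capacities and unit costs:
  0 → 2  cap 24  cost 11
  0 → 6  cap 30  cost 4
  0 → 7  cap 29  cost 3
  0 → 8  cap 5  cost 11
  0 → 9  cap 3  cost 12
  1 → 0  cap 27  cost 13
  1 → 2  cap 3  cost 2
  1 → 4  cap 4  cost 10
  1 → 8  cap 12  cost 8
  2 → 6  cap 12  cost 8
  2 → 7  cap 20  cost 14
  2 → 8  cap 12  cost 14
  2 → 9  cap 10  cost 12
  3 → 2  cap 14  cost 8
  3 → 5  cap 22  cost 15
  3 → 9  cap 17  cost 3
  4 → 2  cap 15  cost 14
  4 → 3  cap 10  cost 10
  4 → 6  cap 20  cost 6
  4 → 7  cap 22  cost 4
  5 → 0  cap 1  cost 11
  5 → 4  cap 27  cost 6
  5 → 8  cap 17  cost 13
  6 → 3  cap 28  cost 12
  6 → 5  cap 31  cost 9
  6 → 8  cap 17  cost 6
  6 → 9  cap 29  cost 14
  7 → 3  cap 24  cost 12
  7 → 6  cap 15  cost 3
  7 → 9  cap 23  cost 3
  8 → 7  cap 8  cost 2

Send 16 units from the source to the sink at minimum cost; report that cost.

shortest-cost path #1: 1→8→7→9 push 8 @ unit cost 13 (adds 104)
shortest-cost path #2: 1→2→9 push 3 @ unit cost 14 (adds 42)
shortest-cost path #3: 1→4→7→9 push 4 @ unit cost 17 (adds 68)
shortest-cost path #4: 1→0→7→9 push 1 @ unit cost 19 (adds 19)
total cost = 233

Minimum cost for 16 units: 233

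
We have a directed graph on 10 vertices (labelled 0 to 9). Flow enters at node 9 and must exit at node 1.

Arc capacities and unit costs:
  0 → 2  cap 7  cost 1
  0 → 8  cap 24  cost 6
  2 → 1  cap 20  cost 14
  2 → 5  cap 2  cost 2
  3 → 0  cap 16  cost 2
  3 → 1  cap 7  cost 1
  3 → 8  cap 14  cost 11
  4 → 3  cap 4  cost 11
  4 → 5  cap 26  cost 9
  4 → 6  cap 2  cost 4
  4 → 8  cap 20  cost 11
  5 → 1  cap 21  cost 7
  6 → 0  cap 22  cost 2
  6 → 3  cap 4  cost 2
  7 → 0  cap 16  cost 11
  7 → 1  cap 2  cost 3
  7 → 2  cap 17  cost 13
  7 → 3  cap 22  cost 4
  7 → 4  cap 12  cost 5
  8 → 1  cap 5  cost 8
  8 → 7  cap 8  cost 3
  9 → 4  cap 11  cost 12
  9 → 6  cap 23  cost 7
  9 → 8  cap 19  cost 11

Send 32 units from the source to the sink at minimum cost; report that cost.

shortest-cost path #1: 9→6→3→1 push 4 @ unit cost 10 (adds 40)
shortest-cost path #2: 9→8→7→1 push 2 @ unit cost 17 (adds 34)
shortest-cost path #3: 9→8→1 push 5 @ unit cost 19 (adds 95)
shortest-cost path #4: 9→6→0→2→5→1 push 2 @ unit cost 19 (adds 38)
shortest-cost path #5: 9→8→7→3→1 push 3 @ unit cost 19 (adds 57)
shortest-cost path #6: 9→6→0→2→1 push 5 @ unit cost 24 (adds 120)
shortest-cost path #7: 9→4→5→1 push 11 @ unit cost 28 (adds 308)
total cost = 692

Minimum cost for 32 units: 692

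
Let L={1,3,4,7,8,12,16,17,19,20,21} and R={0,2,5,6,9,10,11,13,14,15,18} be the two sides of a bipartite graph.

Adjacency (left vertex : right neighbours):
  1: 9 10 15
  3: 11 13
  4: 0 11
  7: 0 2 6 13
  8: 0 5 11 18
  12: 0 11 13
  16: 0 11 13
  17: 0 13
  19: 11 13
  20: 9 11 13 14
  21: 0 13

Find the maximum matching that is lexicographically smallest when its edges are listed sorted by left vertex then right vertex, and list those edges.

|M| = 7 (so the lex-smallest maximum matching has 7 edges)
process left vertices in ascending order; for each, take the smallest-labelled available neighbour that still permits 7 edges overall, or leave it unmatched if none does
lex-smallest matching: {1-9, 3-11, 4-0, 7-2, 8-5, 12-13, 20-14}

Lex-smallest maximum matching: {(1,9), (3,11), (4,0), (7,2), (8,5), (12,13), (20,14)}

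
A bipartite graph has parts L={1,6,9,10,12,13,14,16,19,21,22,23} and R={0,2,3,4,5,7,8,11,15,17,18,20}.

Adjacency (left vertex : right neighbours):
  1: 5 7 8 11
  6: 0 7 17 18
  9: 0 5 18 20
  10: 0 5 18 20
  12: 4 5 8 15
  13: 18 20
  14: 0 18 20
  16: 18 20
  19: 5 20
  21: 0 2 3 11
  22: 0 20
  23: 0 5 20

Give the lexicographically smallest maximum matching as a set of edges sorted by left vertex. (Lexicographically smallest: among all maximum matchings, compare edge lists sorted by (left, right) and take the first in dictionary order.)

Lex-smallest maximum matching: {(1,7), (6,17), (9,0), (10,5), (12,4), (13,18), (14,20), (21,2)}

|M| = 8 (so the lex-smallest maximum matching has 8 edges)
process left vertices in ascending order; for each, take the smallest-labelled available neighbour that still permits 8 edges overall, or leave it unmatched if none does
lex-smallest matching: {1-7, 6-17, 9-0, 10-5, 12-4, 13-18, 14-20, 21-2}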